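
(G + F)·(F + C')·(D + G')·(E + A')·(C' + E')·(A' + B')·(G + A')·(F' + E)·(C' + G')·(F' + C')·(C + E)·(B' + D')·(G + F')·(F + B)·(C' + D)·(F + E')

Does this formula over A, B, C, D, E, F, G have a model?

Yes

Try G = 1.
Unit clause (D) forces D = 1.
Unit clause (C') forces C = 0.
Unit clause (E) forces E = 1.
Unit clause (B') forces B = 0.
Unit clause (F) forces F = 1.
Every clause is now satisfied; A is unconstrained.
A satisfying assignment: A: 1, B: 0, C: 0, D: 1, E: 1, F: 1, G: 1.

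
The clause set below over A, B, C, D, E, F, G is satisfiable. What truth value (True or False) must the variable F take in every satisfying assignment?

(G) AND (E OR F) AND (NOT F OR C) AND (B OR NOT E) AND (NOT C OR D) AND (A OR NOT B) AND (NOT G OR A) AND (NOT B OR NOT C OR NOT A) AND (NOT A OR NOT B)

Suppose F = false.
From the singleton clause (G), G = true.
From the singleton clause (E), E = true.
From the singleton clause (B), B = true.
From the singleton clause (A), A = true.
But (NOT A) is also a unit clause — contradiction.
So every satisfying assignment has F = True.

True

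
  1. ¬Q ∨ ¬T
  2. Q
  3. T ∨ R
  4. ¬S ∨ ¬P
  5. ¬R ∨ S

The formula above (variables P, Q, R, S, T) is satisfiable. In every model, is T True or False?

False

Suppose T = True.
Unit clause (¬Q) forces Q = False.
But (Q) is also a unit clause — contradiction.
So every satisfying assignment has T = False.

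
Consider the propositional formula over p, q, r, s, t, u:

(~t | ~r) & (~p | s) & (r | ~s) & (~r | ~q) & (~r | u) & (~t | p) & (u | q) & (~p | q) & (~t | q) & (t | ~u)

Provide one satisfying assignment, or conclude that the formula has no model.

Try t = 0.
The clause (~u) is unit, so u = 0.
The clause (~r) is unit, so r = 0.
The clause (~s) is unit, so s = 0.
The clause (~p) is unit, so p = 0.
The clause (q) is unit, so q = 1.
All clauses are satisfied.

p ↦ 0, q ↦ 1, r ↦ 0, s ↦ 0, t ↦ 0, u ↦ 0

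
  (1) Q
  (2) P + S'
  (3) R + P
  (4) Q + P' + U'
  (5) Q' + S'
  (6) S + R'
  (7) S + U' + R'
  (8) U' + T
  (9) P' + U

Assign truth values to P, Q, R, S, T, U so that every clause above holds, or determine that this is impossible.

P: 1; Q: 1; R: 0; S: 0; T: 1; U: 1

From the singleton clause (Q), Q = 1.
From the singleton clause (S'), S = 0.
From the singleton clause (R'), R = 0.
From the singleton clause (P), P = 1.
From the singleton clause (U), U = 1.
From the singleton clause (T), T = 1.
All clauses are satisfied.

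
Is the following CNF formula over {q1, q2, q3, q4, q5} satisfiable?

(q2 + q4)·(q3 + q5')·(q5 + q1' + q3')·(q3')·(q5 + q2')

Satisfiable

From the singleton clause (q3'), q3 = 0.
From the singleton clause (q5'), q5 = 0.
From the singleton clause (q2'), q2 = 0.
From the singleton clause (q4), q4 = 1.
No clause remains; q1 is free.
A satisfying assignment: q1: 0; q2: 0; q3: 0; q4: 1; q5: 0.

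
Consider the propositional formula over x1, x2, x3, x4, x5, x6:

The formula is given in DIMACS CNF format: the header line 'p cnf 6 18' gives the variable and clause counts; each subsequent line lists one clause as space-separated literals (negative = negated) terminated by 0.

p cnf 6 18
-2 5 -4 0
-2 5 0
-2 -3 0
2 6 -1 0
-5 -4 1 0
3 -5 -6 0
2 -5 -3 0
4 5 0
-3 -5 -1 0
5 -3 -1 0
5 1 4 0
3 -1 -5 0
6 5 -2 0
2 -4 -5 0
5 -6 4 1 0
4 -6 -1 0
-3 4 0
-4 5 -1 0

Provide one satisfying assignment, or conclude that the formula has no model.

x1: False, x2: False, x3: False, x4: True, x5: False, x6: True

Suppose x2 = False.
Suppose x6 = True.
Suppose x3 = False.
The clause (¬x5) is unit, so x5 = False.
The clause (x4) is unit, so x4 = True.
The clause (¬x1) is unit, so x1 = False.
Every clause now holds.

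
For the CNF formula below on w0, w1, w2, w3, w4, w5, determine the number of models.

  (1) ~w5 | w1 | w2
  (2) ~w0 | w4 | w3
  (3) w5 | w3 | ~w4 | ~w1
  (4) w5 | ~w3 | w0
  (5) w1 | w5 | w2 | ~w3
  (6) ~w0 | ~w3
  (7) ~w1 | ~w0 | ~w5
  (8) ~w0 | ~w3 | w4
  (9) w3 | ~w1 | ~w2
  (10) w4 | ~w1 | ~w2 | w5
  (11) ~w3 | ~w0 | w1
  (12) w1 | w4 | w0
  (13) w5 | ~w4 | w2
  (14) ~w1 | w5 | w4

11

There are 2^6 = 64 truth assignments over (w0, w1, w2, w3, w4, w5).
Split on w3. With w3 = 1, the clauses containing w3 are satisfied and ~w3 drops from the rest; 5 of the 2^5 = 32 assignments to the other variables satisfy what remains.
With w3 = 0, by the same count on the reduced clause set, 6 assignments work.
(One model: w0=F, w1=F, w2=T, w3=F, w4=T, w5=F.)
Total: 5 + 6 = 11.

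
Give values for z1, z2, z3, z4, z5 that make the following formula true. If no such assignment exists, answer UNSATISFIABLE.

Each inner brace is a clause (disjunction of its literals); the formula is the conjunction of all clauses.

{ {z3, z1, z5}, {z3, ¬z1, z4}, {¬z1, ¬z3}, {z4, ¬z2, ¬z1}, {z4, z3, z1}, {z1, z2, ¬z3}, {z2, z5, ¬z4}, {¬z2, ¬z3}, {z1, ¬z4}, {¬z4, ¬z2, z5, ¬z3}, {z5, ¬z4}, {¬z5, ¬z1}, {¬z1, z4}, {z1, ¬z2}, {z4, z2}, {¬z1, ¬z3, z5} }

UNSATISFIABLE

Try z1 = False.
From the singleton clause (¬z4), z4 = False.
From the singleton clause (z3), z3 = True.
From the singleton clause (z2), z2 = True.
But (¬z2) is also a unit clause — contradiction.
So z1 must be the other value — set z1 = True.
From the singleton clause (¬z3), z3 = False.
From the singleton clause (z4), z4 = True.
From the singleton clause (z5), z5 = True.
But (¬z5) is also a unit clause — contradiction.
Both values of z1 lead to a conflict.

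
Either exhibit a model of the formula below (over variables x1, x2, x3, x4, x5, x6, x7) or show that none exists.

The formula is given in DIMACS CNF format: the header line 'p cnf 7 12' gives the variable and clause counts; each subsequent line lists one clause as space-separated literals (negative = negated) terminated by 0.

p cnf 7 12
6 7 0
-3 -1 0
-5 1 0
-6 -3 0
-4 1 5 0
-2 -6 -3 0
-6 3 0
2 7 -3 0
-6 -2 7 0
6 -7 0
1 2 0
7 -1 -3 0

UNSATISFIABLE

Branch on x6: set x6 = True.
Unit clause (¬x3) forces x3 = False.
But (x3) is also a unit clause — contradiction.
Backtrack on x6: now try x6 = False.
Unit clause (x7) forces x7 = True.
But (¬x7) is also a unit clause — contradiction.
Neither x6 = True nor x6 = False works.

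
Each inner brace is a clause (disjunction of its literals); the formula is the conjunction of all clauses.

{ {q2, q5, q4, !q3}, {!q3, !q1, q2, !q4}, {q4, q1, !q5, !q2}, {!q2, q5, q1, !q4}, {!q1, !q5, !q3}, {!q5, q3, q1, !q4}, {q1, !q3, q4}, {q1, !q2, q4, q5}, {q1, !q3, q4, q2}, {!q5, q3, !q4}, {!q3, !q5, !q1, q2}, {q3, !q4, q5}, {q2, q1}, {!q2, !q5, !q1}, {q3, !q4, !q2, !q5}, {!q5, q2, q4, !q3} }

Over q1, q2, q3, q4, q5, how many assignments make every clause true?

6

There are 2^5 = 32 truth assignments over (q1, q2, q3, q4, q5).
Split on q5. With q5 = true, the clauses containing q5 are satisfied and !q5 drops from the rest; 2 of the 2^4 = 16 assignments to the other variables satisfy what remains.
With q5 = false, by the same count on the reduced clause set, 4 assignments work.
(One model: q1=F, q2=T, q3=T, q4=T, q5=T.)
Total: 2 + 4 = 6.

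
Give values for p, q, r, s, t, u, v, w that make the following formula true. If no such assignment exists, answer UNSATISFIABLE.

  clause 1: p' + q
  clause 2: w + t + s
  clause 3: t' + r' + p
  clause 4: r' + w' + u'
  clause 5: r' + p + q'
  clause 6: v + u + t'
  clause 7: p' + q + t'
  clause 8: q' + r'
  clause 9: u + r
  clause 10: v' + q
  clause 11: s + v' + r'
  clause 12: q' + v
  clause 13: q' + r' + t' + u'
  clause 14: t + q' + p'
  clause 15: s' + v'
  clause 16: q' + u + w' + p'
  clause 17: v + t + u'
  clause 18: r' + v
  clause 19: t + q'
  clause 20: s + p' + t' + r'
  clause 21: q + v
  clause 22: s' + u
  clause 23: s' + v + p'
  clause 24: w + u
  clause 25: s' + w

Suppose p = 0.
Suppose t = 1.
Unit clause (r') forces r = 0.
Unit clause (u) forces u = 1.
Suppose v = 1.
Unit clause (q) forces q = 1.
Unit clause (s') forces s = 0.
Every clause is now satisfied; w is unconstrained.

p=0,  q=1,  r=0,  s=0,  t=1,  u=1,  v=1,  w=0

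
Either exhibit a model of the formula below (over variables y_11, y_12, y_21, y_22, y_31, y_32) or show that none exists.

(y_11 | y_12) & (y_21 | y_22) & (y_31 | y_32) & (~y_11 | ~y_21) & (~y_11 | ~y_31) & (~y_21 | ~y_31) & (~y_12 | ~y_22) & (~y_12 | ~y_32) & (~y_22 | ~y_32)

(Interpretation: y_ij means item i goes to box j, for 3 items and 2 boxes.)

UNSATISFIABLE

Branch on y_11: set y_11 = 1.
From the singleton clause (~y_21), y_21 = 0.
From the singleton clause (y_22), y_22 = 1.
From the singleton clause (~y_31), y_31 = 0.
From the singleton clause (y_32), y_32 = 1.
But (~y_32) is also a unit clause — contradiction.
Undo y_11 and try y_11 = 0.
From the singleton clause (y_12), y_12 = 1.
From the singleton clause (~y_22), y_22 = 0.
From the singleton clause (y_21), y_21 = 1.
From the singleton clause (~y_31), y_31 = 0.
From the singleton clause (y_32), y_32 = 1.
But (~y_32) is also a unit clause — contradiction.
Both values of y_11 lead to a conflict.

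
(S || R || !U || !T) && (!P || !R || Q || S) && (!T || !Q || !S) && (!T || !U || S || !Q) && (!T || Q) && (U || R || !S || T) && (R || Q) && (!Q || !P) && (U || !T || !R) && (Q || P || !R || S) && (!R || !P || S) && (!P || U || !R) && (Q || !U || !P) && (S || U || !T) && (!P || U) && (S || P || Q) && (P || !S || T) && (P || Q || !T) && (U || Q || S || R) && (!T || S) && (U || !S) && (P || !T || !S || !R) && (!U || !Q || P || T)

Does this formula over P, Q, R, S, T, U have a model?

Satisfiable

Suppose T = false.
Suppose R = false.
The clause (Q) is unit, so Q = true.
The clause (!P) is unit, so P = false.
The clause (!S) is unit, so S = false.
The clause (!U) is unit, so U = false.
Every clause now holds.
A satisfying assignment: P=false,  Q=true,  R=false,  S=false,  T=false,  U=false.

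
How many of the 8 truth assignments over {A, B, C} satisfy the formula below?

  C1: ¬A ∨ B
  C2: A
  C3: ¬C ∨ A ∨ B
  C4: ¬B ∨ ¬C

There are 2^3 = 8 truth assignments over (A, B, C).
Check each against the 4 clauses (columns in the order A, B, C):
  F F F  ✗ fails (A)
  F F T  ✗ fails (A)
  F T F  ✗ fails (A)
  F T T  ✗ fails (A)
  T F F  ✗ fails (¬A ∨ B)
  T F T  ✗ fails (¬A ∨ B)
  T T F  ✓ satisfies all
  T T T  ✗ fails (¬B ∨ ¬C)
1 of the 8 rows is a model.

1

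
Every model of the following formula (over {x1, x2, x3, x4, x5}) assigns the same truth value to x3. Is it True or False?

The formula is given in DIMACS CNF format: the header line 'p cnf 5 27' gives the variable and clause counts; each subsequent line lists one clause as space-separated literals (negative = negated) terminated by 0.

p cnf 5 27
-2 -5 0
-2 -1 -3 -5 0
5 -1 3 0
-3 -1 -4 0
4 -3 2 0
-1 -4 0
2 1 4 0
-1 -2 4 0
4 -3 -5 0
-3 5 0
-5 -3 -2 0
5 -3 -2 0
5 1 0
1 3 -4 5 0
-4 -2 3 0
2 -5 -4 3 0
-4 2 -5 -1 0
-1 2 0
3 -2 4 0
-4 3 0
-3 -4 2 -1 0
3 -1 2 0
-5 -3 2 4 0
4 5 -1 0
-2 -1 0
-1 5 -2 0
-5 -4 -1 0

True

Suppose x3 = False.
The clause (¬x4) is unit, so x4 = False.
The clause (¬x2) is unit, so x2 = False.
The clause (x1) is unit, so x1 = True.
But (¬x1) is also a unit clause — contradiction.
So every satisfying assignment has x3 = True.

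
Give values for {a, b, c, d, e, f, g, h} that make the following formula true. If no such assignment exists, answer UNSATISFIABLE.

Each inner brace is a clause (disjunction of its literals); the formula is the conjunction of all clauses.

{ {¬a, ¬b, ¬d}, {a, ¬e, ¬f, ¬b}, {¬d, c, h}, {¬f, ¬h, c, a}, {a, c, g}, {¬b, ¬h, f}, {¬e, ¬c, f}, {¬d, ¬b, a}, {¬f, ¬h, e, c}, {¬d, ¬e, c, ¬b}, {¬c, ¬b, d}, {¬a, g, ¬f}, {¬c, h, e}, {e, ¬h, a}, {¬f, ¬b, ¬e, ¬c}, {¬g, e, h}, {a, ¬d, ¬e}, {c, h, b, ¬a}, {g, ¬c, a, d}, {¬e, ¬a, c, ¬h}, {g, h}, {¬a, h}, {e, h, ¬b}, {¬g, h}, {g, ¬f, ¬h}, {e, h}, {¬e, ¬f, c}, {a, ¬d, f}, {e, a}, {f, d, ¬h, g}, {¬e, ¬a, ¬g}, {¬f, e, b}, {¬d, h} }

Case g = True:
Unit clause (h) forces h = True.
Case b = False:
Case e = False:
Unit clause (a) forces a = True.
Unit clause (¬f) forces f = False.
Every clause is now satisfied; c, d are unconstrained.

a ↦ True, b ↦ False, c ↦ True, d ↦ False, e ↦ False, f ↦ False, g ↦ True, h ↦ True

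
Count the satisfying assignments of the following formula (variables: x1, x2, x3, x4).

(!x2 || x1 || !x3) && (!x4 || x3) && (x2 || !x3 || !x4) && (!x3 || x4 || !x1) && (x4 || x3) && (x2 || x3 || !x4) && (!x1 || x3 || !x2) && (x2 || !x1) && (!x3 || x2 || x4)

1

There are 2^4 = 16 truth assignments over (x1, x2, x3, x4).
Check each against the 9 clauses (columns in the order x1, x2, x3, x4):
  F F F F  ✗ fails (x4 || x3)
  F F F T  ✗ fails (!x4 || x3)
  F F T F  ✗ fails (!x3 || x2 || x4)
  F F T T  ✗ fails (x2 || !x3 || !x4)
  F T F F  ✗ fails (x4 || x3)
  F T F T  ✗ fails (!x4 || x3)
  F T T F  ✗ fails (!x2 || x1 || !x3)
  F T T T  ✗ fails (!x2 || x1 || !x3)
  T F F F  ✗ fails (x4 || x3)
  T F F T  ✗ fails (!x4 || x3)
  T F T F  ✗ fails (!x3 || x4 || !x1)
  T F T T  ✗ fails (x2 || !x3 || !x4)
  T T F F  ✗ fails (x4 || x3)
  T T F T  ✗ fails (!x4 || x3)
  T T T F  ✗ fails (!x3 || x4 || !x1)
  T T T T  ✓ satisfies all
1 of the 16 rows is a model.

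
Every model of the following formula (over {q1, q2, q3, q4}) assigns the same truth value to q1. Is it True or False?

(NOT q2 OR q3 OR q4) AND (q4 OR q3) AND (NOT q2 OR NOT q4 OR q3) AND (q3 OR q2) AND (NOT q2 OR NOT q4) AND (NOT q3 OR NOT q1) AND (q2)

Suppose q1 = true.
The clause (NOT q3) is unit, so q3 = false.
The clause (q4) is unit, so q4 = true.
The clause (NOT q2) is unit, so q2 = false.
But (q2) is also a unit clause — contradiction.
So every satisfying assignment has q1 = False.

False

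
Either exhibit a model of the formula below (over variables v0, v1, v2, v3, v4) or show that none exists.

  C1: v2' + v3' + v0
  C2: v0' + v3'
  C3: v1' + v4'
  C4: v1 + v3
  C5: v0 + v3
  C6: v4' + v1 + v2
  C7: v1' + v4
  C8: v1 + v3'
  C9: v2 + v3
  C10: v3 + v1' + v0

Try v0 = 0.
The clause (v3) is unit, so v3 = 1.
The clause (v2') is unit, so v2 = 0.
The clause (v1) is unit, so v1 = 1.
The clause (v4') is unit, so v4 = 0.
But (v4) is also a unit clause — contradiction.
That branch fails; take v0 = 1 instead.
The clause (v3') is unit, so v3 = 0.
The clause (v1) is unit, so v1 = 1.
The clause (v4') is unit, so v4 = 0.
But (v4) is also a unit clause — contradiction.
Either choice for v0 ends in contradiction.

UNSATISFIABLE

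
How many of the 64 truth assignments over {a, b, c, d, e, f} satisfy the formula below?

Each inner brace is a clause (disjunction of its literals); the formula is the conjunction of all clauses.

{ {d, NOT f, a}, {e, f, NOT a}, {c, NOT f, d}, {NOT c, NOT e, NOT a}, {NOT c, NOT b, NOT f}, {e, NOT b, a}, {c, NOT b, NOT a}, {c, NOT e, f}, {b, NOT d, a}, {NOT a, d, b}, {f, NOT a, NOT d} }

9

There are 2^6 = 64 truth assignments over (a, b, c, d, e, f).
Split on f. With f = true, the clauses containing f are satisfied and NOT f drops from the rest; 4 of the 2^5 = 32 assignments to the other variables satisfy what remains.
With f = false, by the same count on the reduced clause set, 5 assignments work.
(One model: a=F, b=F, c=F, d=F, e=F, f=F.)
Total: 4 + 5 = 9.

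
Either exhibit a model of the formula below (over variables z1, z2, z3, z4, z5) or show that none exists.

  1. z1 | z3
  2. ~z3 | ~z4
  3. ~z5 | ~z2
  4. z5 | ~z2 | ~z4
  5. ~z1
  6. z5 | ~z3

z1 ↦ 0, z2 ↦ 0, z3 ↦ 1, z4 ↦ 0, z5 ↦ 1

(~z1) alone gives z1 = 0.
(z3) alone gives z3 = 1.
(~z4) alone gives z4 = 0.
(z5) alone gives z5 = 1.
(~z2) alone gives z2 = 0.
This assignment satisfies each clause.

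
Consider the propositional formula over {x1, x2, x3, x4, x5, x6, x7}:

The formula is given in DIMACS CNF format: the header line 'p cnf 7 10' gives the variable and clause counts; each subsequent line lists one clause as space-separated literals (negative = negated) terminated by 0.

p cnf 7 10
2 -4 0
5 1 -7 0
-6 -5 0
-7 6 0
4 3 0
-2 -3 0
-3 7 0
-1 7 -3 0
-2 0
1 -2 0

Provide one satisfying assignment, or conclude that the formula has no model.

The clause (¬x2) is unit, so x2 = False.
The clause (¬x4) is unit, so x4 = False.
The clause (x3) is unit, so x3 = True.
The clause (x7) is unit, so x7 = True.
The clause (x6) is unit, so x6 = True.
The clause (¬x5) is unit, so x5 = False.
The clause (x1) is unit, so x1 = True.
Every clause now holds.

x1: True, x2: False, x3: True, x4: False, x5: False, x6: True, x7: True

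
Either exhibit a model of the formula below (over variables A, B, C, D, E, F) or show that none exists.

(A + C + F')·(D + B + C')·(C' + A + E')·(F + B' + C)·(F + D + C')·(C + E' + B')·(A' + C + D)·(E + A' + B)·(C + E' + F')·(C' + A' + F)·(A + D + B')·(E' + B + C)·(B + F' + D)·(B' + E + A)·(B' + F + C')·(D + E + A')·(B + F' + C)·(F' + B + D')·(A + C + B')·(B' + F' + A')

Suppose A = 0.
Suppose C = 0.
From the singleton clause (F'), F = 0.
From the singleton clause (B'), B = 0.
From the singleton clause (E'), E = 0.
Every clause is now satisfied; D is unconstrained.

A=0, B=0, C=0, D=1, E=0, F=0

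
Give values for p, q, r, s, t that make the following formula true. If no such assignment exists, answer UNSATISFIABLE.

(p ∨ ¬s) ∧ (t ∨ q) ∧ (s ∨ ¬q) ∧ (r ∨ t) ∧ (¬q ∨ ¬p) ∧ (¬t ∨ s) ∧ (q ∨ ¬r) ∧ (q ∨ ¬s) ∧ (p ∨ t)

Try p = True.
Unit clause (¬q) forces q = False.
Unit clause (t) forces t = True.
Unit clause (s) forces s = True.
But (¬s) is also a unit clause — contradiction.
Backtrack on p: now try p = False.
Unit clause (¬s) forces s = False.
Unit clause (¬q) forces q = False.
Unit clause (t) forces t = True.
But (¬t) is also a unit clause — contradiction.
Neither p = True nor p = False works.

UNSATISFIABLE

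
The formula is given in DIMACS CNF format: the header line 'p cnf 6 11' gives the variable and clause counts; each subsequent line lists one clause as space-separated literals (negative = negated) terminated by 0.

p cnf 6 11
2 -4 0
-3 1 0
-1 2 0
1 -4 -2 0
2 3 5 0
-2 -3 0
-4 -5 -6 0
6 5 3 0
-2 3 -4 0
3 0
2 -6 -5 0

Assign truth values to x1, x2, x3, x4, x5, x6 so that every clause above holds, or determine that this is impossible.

UNSATISFIABLE

Unit clause (x3) forces x3 = True.
Unit clause (x1) forces x1 = True.
Unit clause (x2) forces x2 = True.
Now (¬x2) is unsatisfied and unit — conflict.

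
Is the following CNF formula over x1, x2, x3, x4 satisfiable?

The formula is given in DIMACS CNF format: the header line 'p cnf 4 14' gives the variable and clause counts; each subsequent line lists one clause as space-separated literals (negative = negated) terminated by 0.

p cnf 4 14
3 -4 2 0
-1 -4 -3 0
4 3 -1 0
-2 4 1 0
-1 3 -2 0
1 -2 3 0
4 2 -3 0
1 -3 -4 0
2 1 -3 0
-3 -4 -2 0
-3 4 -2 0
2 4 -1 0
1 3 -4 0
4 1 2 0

Branch on x3: set x3 = True.
Branch on x1: set x1 = False.
(¬x4) alone gives x4 = False.
(¬x2) alone gives x2 = False.
But (x2) is also a unit clause — contradiction.
That branch fails; take x1 = True instead.
(¬x4) alone gives x4 = False.
(x2) alone gives x2 = True.
But (¬x2) is also a unit clause — contradiction.
Either choice for x1 ends in contradiction.
That branch fails; take x3 = False instead.
Branch on x4: set x4 = False.
(¬x1) alone gives x1 = False.
(¬x2) alone gives x2 = False.
But (x2) is also a unit clause — contradiction.
That branch fails; take x4 = True instead.
(x2) alone gives x2 = True.
(¬x1) alone gives x1 = False.
But (x1) is also a unit clause — contradiction.
Either choice for x4 ends in contradiction.
Either choice for x3 ends in contradiction.
No assignment satisfies every clause.

Unsatisfiable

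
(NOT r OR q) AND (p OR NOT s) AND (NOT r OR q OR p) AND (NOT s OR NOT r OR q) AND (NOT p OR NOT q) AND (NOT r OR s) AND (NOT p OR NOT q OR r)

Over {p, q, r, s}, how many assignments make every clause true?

There are 2^4 = 16 truth assignments over (p, q, r, s).
Check each against the 7 clauses (columns in the order p, q, r, s):
  F F F F  ✓ satisfies all
  F F F T  ✗ fails (p OR NOT s)
  F F T F  ✗ fails (NOT r OR q)
  F F T T  ✗ fails (NOT r OR q)
  F T F F  ✓ satisfies all
  F T F T  ✗ fails (p OR NOT s)
  F T T F  ✗ fails (NOT r OR s)
  F T T T  ✗ fails (p OR NOT s)
  T F F F  ✓ satisfies all
  T F F T  ✓ satisfies all
  T F T F  ✗ fails (NOT r OR q)
  T F T T  ✗ fails (NOT r OR q)
  T T F F  ✗ fails (NOT p OR NOT q)
  T T F T  ✗ fails (NOT p OR NOT q)
  T T T F  ✗ fails (NOT p OR NOT q)
  T T T T  ✗ fails (NOT p OR NOT q)
4 of the 16 rows are models.

4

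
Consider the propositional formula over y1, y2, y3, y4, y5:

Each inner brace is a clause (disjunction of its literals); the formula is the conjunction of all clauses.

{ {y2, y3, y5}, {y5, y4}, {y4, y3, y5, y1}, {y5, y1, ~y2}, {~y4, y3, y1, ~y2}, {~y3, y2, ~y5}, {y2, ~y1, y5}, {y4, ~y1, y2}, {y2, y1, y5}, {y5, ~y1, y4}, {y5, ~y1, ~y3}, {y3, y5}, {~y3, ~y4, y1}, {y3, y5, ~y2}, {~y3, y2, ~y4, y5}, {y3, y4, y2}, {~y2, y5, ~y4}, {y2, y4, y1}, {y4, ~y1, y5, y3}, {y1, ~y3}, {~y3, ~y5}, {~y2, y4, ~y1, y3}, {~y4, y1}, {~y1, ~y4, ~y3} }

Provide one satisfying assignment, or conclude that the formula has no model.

y1=1, y2=1, y3=0, y4=1, y5=1

Case y5 = 1:
(~y3) alone gives y3 = 0.
Case y4 = 1:
(y1) alone gives y1 = 1.
Every clause is now satisfied; y2 is unconstrained.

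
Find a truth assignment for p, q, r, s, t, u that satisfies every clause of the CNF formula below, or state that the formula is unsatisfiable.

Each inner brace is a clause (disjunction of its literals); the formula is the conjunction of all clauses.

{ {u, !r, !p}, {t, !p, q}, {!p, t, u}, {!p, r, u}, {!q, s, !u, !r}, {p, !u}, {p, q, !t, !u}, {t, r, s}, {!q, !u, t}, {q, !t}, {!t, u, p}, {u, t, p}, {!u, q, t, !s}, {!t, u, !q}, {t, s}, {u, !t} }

p: true, q: true, r: true, s: true, t: true, u: true

Suppose p = true.
Suppose u = true.
Suppose t = true.
Unit clause (q) forces q = true.
Suppose s = true.
Every clause is now satisfied; r is unconstrained.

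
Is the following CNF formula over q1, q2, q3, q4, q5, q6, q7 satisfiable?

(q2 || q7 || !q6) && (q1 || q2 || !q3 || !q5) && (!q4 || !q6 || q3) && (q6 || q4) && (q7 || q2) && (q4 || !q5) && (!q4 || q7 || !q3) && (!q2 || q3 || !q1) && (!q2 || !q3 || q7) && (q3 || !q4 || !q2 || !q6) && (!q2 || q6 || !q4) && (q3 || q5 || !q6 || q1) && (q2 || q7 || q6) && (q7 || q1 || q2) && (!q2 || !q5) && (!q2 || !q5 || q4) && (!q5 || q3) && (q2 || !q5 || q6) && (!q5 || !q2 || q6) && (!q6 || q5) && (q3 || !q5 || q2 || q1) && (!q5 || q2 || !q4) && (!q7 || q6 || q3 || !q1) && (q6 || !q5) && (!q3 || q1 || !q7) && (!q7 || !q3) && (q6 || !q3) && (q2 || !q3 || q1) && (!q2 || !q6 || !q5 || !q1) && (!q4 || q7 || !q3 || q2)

Suppose q6 = false.
The clause (q4) is unit, so q4 = true.
The clause (!q2) is unit, so q2 = false.
The clause (q7) is unit, so q7 = true.
The clause (!q5) is unit, so q5 = false.
The clause (!q3) is unit, so q3 = false.
The clause (!q1) is unit, so q1 = false.
All clauses are satisfied.
A satisfying assignment: q1: false, q2: false, q3: false, q4: true, q5: false, q6: false, q7: true.

Satisfiable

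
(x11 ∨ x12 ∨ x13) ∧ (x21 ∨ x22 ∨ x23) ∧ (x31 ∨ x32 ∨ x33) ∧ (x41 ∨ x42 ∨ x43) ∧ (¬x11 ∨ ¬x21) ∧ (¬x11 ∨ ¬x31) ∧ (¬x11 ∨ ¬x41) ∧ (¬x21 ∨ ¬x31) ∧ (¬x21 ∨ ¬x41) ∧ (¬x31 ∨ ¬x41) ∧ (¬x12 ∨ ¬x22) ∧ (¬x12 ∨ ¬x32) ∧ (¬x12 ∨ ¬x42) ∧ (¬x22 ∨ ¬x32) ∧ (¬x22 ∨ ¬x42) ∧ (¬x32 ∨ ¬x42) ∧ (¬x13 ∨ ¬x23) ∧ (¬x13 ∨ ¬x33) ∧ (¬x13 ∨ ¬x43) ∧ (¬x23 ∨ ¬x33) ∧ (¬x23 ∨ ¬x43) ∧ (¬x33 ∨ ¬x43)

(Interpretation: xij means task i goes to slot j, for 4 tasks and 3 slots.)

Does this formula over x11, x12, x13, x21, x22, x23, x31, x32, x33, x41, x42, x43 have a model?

Case x11 = False:
Case x12 = True:
From the singleton clause (¬x22), x22 = False.
From the singleton clause (¬x32), x32 = False.
From the singleton clause (¬x42), x42 = False.
Case x21 = True:
From the singleton clause (¬x31), x31 = False.
From the singleton clause (x33), x33 = True.
From the singleton clause (¬x41), x41 = False.
From the singleton clause (x43), x43 = True.
That conflicts with the unit clause (¬x43).
Backtrack on x21: now try x21 = False.
From the singleton clause (x23), x23 = True.
From the singleton clause (¬x13), x13 = False.
From the singleton clause (¬x33), x33 = False.
From the singleton clause (x31), x31 = True.
From the singleton clause (¬x41), x41 = False.
From the singleton clause (x43), x43 = True.
That conflicts with the unit clause (¬x43).
Either choice for x21 ends in contradiction.
Backtrack on x12: now try x12 = False.
From the singleton clause (x13), x13 = True.
From the singleton clause (¬x23), x23 = False.
From the singleton clause (¬x33), x33 = False.
From the singleton clause (¬x43), x43 = False.
Case x21 = True:
From the singleton clause (¬x31), x31 = False.
From the singleton clause (x32), x32 = True.
From the singleton clause (¬x41), x41 = False.
From the singleton clause (x42), x42 = True.
That conflicts with the unit clause (¬x42).
Backtrack on x21: now try x21 = False.
From the singleton clause (x22), x22 = True.
From the singleton clause (¬x32), x32 = False.
From the singleton clause (x31), x31 = True.
From the singleton clause (¬x41), x41 = False.
From the singleton clause (x42), x42 = True.
That conflicts with the unit clause (¬x42).
Either choice for x21 ends in contradiction.
Either choice for x12 ends in contradiction.
Backtrack on x11: now try x11 = True.
From the singleton clause (¬x21), x21 = False.
From the singleton clause (¬x31), x31 = False.
From the singleton clause (¬x41), x41 = False.
Case x22 = True:
From the singleton clause (¬x12), x12 = False.
From the singleton clause (¬x32), x32 = False.
From the singleton clause (x33), x33 = True.
From the singleton clause (¬x42), x42 = False.
From the singleton clause (x43), x43 = True.
That conflicts with the unit clause (¬x43).
Backtrack on x22: now try x22 = False.
From the singleton clause (x23), x23 = True.
From the singleton clause (¬x13), x13 = False.
From the singleton clause (¬x33), x33 = False.
From the singleton clause (x32), x32 = True.
From the singleton clause (¬x12), x12 = False.
From the singleton clause (¬x42), x42 = False.
From the singleton clause (x43), x43 = True.
That conflicts with the unit clause (¬x43).
Either choice for x22 ends in contradiction.
Either choice for x11 ends in contradiction.
No assignment satisfies every clause.

No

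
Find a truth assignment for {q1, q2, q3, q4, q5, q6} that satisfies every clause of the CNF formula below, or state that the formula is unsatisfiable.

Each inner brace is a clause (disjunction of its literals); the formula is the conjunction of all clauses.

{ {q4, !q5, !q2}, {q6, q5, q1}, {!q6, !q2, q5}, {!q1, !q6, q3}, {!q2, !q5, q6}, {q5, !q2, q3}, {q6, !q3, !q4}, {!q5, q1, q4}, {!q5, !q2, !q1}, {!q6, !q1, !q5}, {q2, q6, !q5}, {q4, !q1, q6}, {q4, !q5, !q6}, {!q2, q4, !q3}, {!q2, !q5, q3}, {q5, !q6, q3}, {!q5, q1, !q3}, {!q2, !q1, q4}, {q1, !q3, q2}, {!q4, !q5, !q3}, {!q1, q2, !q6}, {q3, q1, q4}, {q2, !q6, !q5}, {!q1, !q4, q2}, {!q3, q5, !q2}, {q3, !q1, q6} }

Suppose q4 = true.
Suppose q6 = true.
Suppose q2 = false.
The clause (!q1) is unit, so q1 = false.
The clause (!q3) is unit, so q3 = false.
The clause (q5) is unit, so q5 = true.
That conflicts with the unit clause (!q5).
That branch fails; take q2 = true instead.
The clause (q5) is unit, so q5 = true.
The clause (!q1) is unit, so q1 = false.
The clause (q3) is unit, so q3 = true.
That conflicts with the unit clause (!q3).
Both values of q2 lead to a conflict.
That branch fails; take q6 = false instead.
The clause (!q3) is unit, so q3 = false.
The clause (!q1) is unit, so q1 = false.
The clause (q5) is unit, so q5 = true.
The clause (!q2) is unit, so q2 = false.
That conflicts with the unit clause (q2).
Both values of q6 lead to a conflict.
That branch fails; take q4 = false instead.
Suppose q5 = false.
Suppose q6 = true.
The clause (!q2) is unit, so q2 = false.
The clause (q3) is unit, so q3 = true.
The clause (q1) is unit, so q1 = true.
That conflicts with the unit clause (!q1).
That branch fails; take q6 = false instead.
The clause (q1) is unit, so q1 = true.
That conflicts with the unit clause (!q1).
Both values of q6 lead to a conflict.
That branch fails; take q5 = true instead.
The clause (!q2) is unit, so q2 = false.
The clause (q1) is unit, so q1 = true.
The clause (!q6) is unit, so q6 = false.
That conflicts with the unit clause (q6).
Both values of q5 lead to a conflict.
Both values of q4 lead to a conflict.

UNSATISFIABLE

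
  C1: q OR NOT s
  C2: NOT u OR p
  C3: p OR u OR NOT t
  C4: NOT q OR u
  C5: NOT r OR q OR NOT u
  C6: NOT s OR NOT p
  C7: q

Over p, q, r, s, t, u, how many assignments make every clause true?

4

There are 2^6 = 64 truth assignments over (p, q, r, s, t, u).
Split on s. With s = true, the clauses containing s are satisfied and NOT s drops from the rest; 0 of the 2^5 = 32 assignments to the other variables satisfy what remains.
With s = false, by the same count on the reduced clause set, 4 assignments work.
(One model: p=T, q=T, r=F, s=F, t=F, u=T.)
Total: 0 + 4 = 4.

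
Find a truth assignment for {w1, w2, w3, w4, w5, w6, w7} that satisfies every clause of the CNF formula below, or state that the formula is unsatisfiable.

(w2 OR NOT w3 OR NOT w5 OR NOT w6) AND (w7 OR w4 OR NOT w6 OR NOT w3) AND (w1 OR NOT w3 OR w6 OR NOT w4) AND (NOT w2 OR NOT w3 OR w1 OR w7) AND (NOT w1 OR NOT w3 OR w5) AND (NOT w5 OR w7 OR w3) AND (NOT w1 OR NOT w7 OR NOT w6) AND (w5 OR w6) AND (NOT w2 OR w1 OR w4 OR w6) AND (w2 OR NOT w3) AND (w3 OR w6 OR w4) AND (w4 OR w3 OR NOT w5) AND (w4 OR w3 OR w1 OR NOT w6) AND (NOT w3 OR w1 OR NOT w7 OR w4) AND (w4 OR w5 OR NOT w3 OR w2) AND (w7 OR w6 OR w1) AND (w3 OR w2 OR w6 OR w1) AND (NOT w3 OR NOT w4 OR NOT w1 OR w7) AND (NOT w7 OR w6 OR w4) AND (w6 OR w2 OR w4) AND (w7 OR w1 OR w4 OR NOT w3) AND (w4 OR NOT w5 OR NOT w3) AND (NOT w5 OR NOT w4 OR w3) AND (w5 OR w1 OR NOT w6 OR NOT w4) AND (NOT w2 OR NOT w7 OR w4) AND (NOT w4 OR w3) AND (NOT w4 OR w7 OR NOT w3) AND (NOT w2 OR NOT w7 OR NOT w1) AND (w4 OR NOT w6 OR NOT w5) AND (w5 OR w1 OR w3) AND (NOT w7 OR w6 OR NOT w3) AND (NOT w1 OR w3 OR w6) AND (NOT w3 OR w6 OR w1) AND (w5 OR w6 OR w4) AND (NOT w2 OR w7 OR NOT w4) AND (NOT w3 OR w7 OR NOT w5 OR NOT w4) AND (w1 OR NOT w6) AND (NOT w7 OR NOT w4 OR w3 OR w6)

Suppose w5 = false.
(w6) alone gives w6 = true.
(w1) alone gives w1 = true.
(NOT w3) alone gives w3 = false.
(NOT w7) alone gives w7 = false.
(NOT w4) alone gives w4 = false.
Every clause is now satisfied; w2 is unconstrained.

w1=true,  w2=true,  w3=false,  w4=false,  w5=false,  w6=true,  w7=false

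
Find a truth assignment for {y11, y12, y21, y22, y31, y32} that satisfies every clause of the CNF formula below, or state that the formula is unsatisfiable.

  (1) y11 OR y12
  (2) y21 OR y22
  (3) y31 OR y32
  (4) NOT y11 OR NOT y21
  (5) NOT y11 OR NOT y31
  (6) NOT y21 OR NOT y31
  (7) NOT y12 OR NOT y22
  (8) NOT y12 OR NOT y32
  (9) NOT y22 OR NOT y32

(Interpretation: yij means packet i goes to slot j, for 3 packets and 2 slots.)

UNSATISFIABLE

Suppose y11 = true.
(NOT y21) alone gives y21 = false.
(y22) alone gives y22 = true.
(NOT y31) alone gives y31 = false.
(y32) alone gives y32 = true.
That conflicts with the unit clause (NOT y32).
Backtrack on y11: now try y11 = false.
(y12) alone gives y12 = true.
(NOT y22) alone gives y22 = false.
(y21) alone gives y21 = true.
(NOT y31) alone gives y31 = false.
(y32) alone gives y32 = true.
That conflicts with the unit clause (NOT y32).
Either choice for y11 ends in contradiction.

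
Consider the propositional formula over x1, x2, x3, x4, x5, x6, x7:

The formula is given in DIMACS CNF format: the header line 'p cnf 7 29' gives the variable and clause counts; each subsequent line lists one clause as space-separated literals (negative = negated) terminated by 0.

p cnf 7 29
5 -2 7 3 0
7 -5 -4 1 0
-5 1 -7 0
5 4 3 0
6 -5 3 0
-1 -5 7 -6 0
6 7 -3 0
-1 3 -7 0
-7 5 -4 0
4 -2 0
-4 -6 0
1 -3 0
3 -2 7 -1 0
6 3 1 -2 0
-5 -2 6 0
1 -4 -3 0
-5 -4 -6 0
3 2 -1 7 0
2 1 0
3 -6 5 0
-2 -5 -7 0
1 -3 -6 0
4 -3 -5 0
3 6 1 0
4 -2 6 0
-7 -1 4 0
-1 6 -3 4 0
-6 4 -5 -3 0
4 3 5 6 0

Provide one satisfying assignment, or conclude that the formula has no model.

Suppose x4 = True.
From the singleton clause (¬x6), x6 = False.
Suppose x5 = True.
From the singleton clause (x3), x3 = True.
From the singleton clause (x7), x7 = True.
From the singleton clause (x1), x1 = True.
From the singleton clause (¬x2), x2 = False.
This assignment satisfies each clause.

x1=True,  x2=False,  x3=True,  x4=True,  x5=True,  x6=False,  x7=True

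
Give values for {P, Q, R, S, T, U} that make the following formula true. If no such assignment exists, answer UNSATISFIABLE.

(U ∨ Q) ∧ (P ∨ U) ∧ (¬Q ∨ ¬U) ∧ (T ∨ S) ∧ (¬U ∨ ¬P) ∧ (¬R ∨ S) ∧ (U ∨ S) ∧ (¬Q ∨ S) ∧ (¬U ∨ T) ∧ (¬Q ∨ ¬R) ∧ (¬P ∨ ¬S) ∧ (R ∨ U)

Try U = True.
The clause (¬Q) is unit, so Q = False.
The clause (¬P) is unit, so P = False.
The clause (T) is unit, so T = True.
Try R = True.
The clause (S) is unit, so S = True.
This assignment satisfies each clause.

P ↦ False,  Q ↦ False,  R ↦ True,  S ↦ True,  T ↦ True,  U ↦ True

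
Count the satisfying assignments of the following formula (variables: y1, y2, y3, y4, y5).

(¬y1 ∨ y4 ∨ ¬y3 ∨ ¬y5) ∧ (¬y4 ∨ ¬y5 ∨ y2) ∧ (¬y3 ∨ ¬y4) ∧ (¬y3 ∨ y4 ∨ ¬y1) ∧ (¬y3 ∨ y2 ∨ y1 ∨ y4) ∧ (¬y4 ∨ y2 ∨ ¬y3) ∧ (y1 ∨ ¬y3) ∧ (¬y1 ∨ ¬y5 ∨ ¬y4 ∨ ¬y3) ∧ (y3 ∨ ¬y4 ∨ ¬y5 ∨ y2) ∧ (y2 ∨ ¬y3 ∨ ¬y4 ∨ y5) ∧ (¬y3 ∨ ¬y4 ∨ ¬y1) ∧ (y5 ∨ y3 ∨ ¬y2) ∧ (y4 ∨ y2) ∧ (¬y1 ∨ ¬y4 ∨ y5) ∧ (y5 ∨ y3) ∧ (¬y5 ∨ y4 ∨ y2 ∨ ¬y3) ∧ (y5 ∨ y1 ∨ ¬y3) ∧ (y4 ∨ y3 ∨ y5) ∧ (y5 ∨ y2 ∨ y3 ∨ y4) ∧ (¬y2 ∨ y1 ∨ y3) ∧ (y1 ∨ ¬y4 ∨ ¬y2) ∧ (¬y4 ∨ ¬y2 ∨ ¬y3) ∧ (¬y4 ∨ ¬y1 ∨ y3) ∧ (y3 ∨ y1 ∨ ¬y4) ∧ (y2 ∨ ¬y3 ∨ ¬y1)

1

There are 2^5 = 32 truth assignments over (y1, y2, y3, y4, y5).
Split on y2. With y2 = True, the clauses containing y2 are satisfied and ¬y2 drops from the rest; 1 of the 2^4 = 16 assignments to the other variables satisfy what remains.
With y2 = False, by the same count on the reduced clause set, 0 assignments work.
Total: 1 + 0 = 1.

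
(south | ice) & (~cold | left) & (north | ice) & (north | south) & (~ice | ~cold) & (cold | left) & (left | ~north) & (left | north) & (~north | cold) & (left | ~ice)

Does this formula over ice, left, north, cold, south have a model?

Yes

Try south = 1.
Try cold = 1.
From the singleton clause (left), left = 1.
From the singleton clause (~ice), ice = 0.
From the singleton clause (north), north = 1.
Every clause now holds.
A satisfying assignment: ice: 0; left: 1; north: 1; cold: 1; south: 1.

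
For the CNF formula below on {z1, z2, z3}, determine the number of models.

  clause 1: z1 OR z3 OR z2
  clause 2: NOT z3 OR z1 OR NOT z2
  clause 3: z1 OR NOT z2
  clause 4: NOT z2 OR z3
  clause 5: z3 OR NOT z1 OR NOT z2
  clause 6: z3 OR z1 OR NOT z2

4

There are 2^3 = 8 truth assignments over (z1, z2, z3).
Check each against the 6 clauses (columns in the order z1, z2, z3):
  F F F  ✗ fails (z1 OR z3 OR z2)
  F F T  ✓ satisfies all
  F T F  ✗ fails (z1 OR NOT z2)
  F T T  ✗ fails (NOT z3 OR z1 OR NOT z2)
  T F F  ✓ satisfies all
  T F T  ✓ satisfies all
  T T F  ✗ fails (NOT z2 OR z3)
  T T T  ✓ satisfies all
4 of the 8 rows are models.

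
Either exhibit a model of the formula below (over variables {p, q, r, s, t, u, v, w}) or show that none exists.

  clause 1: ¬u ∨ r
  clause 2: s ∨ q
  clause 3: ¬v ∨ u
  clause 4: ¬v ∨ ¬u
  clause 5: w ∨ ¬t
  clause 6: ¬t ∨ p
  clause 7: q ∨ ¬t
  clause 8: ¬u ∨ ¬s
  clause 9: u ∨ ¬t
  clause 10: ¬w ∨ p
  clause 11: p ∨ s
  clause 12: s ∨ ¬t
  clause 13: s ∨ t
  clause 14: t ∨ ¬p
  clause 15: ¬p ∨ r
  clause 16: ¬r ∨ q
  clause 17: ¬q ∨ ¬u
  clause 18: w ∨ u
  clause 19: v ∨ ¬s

Suppose u = False.
Unit clause (¬v) forces v = False.
Unit clause (¬t) forces t = False.
Unit clause (s) forces s = True.
But (¬s) is also a unit clause — contradiction.
That branch fails; take u = True instead.
Unit clause (r) forces r = True.
Unit clause (¬v) forces v = False.
Unit clause (¬s) forces s = False.
Unit clause (q) forces q = True.
But (¬q) is also a unit clause — contradiction.
Either choice for u ends in contradiction.

UNSATISFIABLE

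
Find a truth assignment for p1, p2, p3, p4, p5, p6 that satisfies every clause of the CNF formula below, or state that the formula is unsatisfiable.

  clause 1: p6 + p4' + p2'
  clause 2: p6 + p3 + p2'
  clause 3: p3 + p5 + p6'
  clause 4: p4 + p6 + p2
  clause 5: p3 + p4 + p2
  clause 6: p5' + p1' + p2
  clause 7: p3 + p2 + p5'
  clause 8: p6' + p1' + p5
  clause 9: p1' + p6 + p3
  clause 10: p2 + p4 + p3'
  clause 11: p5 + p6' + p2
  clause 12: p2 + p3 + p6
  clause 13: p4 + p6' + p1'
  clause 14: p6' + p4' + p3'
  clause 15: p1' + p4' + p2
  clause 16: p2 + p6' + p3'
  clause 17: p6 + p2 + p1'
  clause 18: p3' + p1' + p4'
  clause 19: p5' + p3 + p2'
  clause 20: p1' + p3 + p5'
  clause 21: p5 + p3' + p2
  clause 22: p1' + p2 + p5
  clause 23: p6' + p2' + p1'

p1=0,  p2=0,  p3=1,  p4=1,  p5=1,  p6=0

Case p6 = 0:
Case p4 = 1:
From the singleton clause (p2'), p2 = 0.
From the singleton clause (p3), p3 = 1.
From the singleton clause (p1'), p1 = 0.
From the singleton clause (p5), p5 = 1.
All clauses are satisfied.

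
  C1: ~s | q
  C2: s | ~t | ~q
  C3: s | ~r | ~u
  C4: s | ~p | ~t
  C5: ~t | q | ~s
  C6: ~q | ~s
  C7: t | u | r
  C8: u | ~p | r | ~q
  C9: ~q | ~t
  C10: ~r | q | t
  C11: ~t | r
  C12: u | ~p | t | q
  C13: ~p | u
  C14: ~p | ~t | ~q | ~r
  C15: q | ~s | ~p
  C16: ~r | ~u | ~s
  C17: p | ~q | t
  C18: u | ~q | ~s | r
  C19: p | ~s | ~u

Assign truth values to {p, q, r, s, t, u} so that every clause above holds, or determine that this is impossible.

Case s = 0:
Case t = 1:
(~q) alone gives q = 0.
(~p) alone gives p = 0.
(r) alone gives r = 1.
(~u) alone gives u = 0.
All clauses are satisfied.

p: 0,  q: 0,  r: 1,  s: 0,  t: 1,  u: 0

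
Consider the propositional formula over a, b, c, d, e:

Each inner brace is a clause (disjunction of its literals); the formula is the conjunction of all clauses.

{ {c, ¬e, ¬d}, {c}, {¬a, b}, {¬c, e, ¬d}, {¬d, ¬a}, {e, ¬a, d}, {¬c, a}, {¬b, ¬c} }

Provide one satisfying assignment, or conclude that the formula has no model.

From the singleton clause (c), c = True.
From the singleton clause (a), a = True.
From the singleton clause (b), b = True.
But (¬b) is also a unit clause — contradiction.

UNSATISFIABLE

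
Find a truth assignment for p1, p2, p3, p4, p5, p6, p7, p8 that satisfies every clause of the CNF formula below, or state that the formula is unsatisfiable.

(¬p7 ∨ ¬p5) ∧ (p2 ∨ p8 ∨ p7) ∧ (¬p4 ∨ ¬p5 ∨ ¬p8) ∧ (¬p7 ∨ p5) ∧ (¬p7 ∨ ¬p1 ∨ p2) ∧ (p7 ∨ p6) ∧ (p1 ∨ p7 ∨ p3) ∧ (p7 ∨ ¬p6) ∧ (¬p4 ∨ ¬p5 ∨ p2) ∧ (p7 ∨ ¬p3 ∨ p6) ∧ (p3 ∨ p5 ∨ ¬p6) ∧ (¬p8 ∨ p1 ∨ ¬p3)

Case p7 = False:
From the singleton clause (p6), p6 = True.
Now (¬p6) is unsatisfied and unit — conflict.
Backtrack on p7: now try p7 = True.
From the singleton clause (¬p5), p5 = False.
Now (p5) is unsatisfied and unit — conflict.
Neither p7 = True nor p7 = False works.

UNSATISFIABLE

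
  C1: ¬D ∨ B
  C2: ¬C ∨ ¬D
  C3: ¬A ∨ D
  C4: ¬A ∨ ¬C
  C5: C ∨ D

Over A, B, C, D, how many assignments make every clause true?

There are 2^4 = 16 truth assignments over (A, B, C, D).
Split on C. With C = True, the clauses containing C are satisfied and ¬C drops from the rest; 2 of the 2^3 = 8 assignments to the other variables satisfy what remains.
With C = False, by the same count on the reduced clause set, 2 assignments work.
(One model: A=F, B=F, C=T, D=F.)
Total: 2 + 2 = 4.

4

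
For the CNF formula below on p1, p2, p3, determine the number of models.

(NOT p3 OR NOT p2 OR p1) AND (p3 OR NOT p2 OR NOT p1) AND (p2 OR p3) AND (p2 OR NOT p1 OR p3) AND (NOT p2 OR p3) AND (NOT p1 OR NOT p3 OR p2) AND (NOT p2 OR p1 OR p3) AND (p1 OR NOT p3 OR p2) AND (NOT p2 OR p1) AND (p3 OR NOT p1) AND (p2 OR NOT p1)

1

There are 2^3 = 8 truth assignments over (p1, p2, p3).
Check each against the 11 clauses (columns in the order p1, p2, p3):
  F F F  ✗ fails (p2 OR p3)
  F F T  ✗ fails (p1 OR NOT p3 OR p2)
  F T F  ✗ fails (NOT p2 OR p3)
  F T T  ✗ fails (NOT p3 OR NOT p2 OR p1)
  T F F  ✗ fails (p2 OR p3)
  T F T  ✗ fails (NOT p1 OR NOT p3 OR p2)
  T T F  ✗ fails (p3 OR NOT p2 OR NOT p1)
  T T T  ✓ satisfies all
1 of the 8 rows is a model.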